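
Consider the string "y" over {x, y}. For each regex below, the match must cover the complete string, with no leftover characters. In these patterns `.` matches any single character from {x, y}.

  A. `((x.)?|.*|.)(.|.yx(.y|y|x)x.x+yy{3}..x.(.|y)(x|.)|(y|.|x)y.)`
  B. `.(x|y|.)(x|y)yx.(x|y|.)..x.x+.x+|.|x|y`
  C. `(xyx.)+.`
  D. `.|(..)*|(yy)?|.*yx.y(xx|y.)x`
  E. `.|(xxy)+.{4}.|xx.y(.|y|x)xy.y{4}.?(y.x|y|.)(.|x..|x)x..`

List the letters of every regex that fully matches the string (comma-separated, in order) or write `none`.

A → match
B → match
C → no match — must start with "xyx"
D → match
E → match

A, B, D, E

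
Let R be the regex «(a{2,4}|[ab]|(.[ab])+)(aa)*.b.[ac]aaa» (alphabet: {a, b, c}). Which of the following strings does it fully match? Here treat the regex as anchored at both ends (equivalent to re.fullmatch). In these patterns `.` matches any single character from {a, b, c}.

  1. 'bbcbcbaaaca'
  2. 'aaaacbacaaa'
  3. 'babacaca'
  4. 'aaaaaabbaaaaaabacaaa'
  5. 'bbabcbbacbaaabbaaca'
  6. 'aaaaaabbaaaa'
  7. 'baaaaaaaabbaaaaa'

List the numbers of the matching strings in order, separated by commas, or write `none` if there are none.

2, 6, 7

1 → no match — must end with 'aaa'
2 → match
3 → no match — must end with 'aaa'
4 → no match
5 → no match — must end with 'aaa'
6 → match
7 → match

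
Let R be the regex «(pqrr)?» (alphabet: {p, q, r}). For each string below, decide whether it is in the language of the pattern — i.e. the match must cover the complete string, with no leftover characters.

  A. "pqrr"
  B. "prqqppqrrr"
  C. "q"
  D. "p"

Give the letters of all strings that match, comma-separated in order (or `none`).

A

A → match
B → no match
C → no match
D → no match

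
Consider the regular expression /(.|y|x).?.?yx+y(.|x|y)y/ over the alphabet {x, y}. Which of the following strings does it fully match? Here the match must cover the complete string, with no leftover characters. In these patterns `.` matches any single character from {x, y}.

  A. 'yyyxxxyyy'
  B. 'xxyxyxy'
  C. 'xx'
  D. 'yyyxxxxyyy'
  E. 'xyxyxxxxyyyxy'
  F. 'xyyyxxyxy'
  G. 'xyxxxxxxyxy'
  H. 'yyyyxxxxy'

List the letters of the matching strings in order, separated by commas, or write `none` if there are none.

A. 'yyyxxxyyy' → match
B. 'xxyxyxy' → match
C. 'xx' → no match — must end with 'y'
D. 'yyyxxxxyyy' → match
E → no match
F. 'xyyyxxyxy' → match
G. 'xyxxxxxxyxy' → match
H. 'yyyyxxxxy' → no match

A, B, D, F, G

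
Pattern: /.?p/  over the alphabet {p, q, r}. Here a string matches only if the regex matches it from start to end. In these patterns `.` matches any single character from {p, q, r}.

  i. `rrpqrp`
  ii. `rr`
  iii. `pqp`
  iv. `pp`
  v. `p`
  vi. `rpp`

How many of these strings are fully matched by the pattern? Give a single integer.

i → no match
ii → no match — must end with `p`
iii → no match
iv → match
v → match
vi → no match
Total matched: 2

2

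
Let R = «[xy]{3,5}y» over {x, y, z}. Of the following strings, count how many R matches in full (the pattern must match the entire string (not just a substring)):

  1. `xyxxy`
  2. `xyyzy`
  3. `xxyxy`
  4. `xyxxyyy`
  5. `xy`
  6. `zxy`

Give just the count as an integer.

1 → match
2 → no match
3 → match
4 → no match
5 → no match
6 → no match
Total matched: 2

2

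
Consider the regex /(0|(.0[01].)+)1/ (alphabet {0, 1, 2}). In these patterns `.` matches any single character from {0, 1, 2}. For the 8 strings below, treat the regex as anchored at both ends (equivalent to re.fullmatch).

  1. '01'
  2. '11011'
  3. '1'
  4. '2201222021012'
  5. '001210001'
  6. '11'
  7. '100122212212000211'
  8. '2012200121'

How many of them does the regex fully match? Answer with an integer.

2

1 → match
2 → no match
3 → no match
4 → no match — must end with '1'
5 → match
6 → no match
7 → no match
8 → no match
Total matched: 2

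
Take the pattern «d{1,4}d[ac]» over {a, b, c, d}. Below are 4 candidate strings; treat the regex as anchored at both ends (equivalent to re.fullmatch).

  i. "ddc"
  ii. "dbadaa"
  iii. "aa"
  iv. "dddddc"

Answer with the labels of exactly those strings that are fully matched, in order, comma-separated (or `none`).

i. "ddc" → match
ii. "dbadaa" → no match
iii. "aa" → no match — must start with "d"
iv. "dddddc" → match

i, iv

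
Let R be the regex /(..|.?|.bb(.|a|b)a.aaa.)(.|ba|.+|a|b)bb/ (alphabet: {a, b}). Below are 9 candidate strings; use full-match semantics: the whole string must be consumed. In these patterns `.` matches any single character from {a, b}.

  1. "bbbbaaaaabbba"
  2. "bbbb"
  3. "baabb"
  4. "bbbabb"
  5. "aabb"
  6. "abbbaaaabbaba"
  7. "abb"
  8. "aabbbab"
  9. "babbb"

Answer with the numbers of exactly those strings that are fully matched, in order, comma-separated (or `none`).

1 → no match — must end with "bb"
2. "bbbb" → match
3. "baabb" → match
4. "bbbabb" → match
5. "aabb" → match
6 → no match — must end with "bb"
7. "abb" → match
8. "aabbbab" → no match — must end with "bb"
9. "babbb" → match

2, 3, 4, 5, 7, 9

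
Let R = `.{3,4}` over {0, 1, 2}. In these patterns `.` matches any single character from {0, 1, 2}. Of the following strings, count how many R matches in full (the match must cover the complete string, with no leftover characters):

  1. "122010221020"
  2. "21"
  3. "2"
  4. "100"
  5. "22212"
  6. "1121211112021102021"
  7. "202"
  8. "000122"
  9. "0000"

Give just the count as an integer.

3

1 → no match
2 → no match
3 → no match
4 → match
5 → no match
6 → no match
7 → match
8 → no match
9 → match
Total matched: 3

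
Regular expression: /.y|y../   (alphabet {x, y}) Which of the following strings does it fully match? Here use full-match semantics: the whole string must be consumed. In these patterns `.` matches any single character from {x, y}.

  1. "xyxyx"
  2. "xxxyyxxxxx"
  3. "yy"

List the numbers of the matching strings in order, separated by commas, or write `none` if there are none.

3

1 → no match
2 → no match
3 → match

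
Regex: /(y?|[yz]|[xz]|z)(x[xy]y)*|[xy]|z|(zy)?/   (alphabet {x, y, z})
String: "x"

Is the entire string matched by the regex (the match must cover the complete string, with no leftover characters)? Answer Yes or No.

Yes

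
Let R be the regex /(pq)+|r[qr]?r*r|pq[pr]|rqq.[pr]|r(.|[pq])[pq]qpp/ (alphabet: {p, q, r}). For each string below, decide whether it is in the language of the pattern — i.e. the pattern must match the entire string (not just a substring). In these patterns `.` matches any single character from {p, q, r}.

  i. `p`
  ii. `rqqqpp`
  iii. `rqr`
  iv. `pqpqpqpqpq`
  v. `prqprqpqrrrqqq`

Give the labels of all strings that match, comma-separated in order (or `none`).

i → no match
ii → match
iii → match
iv → match
v → no match

ii, iii, iv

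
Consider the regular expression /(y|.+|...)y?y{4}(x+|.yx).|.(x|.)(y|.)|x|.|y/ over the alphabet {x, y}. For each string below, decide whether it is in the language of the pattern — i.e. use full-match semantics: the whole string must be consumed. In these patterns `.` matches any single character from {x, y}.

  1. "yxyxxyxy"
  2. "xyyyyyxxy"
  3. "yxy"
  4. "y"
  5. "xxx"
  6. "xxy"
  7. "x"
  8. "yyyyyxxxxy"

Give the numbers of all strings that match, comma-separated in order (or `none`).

2, 3, 4, 5, 6, 7, 8

1 → no match
2 → match
3 → match
4 → match
5 → match
6 → match
7 → match
8 → match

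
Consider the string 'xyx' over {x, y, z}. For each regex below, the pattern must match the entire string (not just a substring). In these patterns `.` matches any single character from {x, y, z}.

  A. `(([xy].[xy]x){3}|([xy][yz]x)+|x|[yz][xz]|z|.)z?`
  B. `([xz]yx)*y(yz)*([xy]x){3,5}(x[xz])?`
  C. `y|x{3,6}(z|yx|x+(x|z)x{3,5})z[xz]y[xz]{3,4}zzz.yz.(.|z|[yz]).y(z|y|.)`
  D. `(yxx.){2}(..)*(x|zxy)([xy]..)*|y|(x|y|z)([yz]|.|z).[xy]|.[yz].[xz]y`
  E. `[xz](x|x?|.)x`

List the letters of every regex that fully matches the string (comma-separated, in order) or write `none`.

A, E

A → match
B → no match
C → no match
D → no match
E → match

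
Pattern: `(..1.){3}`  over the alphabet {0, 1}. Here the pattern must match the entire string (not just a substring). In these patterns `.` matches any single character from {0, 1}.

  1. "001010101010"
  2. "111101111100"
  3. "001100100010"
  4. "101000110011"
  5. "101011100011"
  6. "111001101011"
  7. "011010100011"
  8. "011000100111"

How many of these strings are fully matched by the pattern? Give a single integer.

7

1. "001010101010" → match
2. "111101111100" → no match
3. "001100100010" → match
4. "101000110011" → match
5. "101011100011" → match
6. "111001101011" → match
7. "011010100011" → match
8. "011000100111" → match
Total matched: 7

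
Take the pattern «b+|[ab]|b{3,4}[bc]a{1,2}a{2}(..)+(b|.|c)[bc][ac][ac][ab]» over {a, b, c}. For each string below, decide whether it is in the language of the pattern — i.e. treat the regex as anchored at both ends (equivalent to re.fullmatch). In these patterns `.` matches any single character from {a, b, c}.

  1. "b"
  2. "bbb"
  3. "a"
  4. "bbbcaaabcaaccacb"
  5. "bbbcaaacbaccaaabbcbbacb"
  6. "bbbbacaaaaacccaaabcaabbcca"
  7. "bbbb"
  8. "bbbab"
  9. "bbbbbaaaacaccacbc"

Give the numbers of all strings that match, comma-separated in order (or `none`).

1 → match
2 → match
3 → match
4 → match
5 → no match
6 → no match
7 → match
8 → no match
9 → no match

1, 2, 3, 4, 7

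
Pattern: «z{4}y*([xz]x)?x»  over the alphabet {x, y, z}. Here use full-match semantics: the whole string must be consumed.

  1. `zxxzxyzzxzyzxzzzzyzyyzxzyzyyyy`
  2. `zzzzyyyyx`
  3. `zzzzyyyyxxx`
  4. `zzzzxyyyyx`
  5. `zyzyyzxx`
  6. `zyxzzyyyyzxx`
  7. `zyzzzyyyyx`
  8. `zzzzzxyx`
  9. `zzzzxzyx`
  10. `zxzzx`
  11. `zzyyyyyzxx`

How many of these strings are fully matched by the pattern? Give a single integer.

2

1 → no match — must end with `x`
2. `zzzzyyyyx` → match
3. `zzzzyyyyxxx` → match
4. `zzzzxyyyyx` → no match
5. `zyzyyzxx` → no match
6. `zyxzzyyyyzxx` → no match
7. `zyzzzyyyyx` → no match
8. `zzzzzxyx` → no match
9. `zzzzxzyx` → no match
10. `zxzzx` → no match
11. `zzyyyyyzxx` → no match
Total matched: 2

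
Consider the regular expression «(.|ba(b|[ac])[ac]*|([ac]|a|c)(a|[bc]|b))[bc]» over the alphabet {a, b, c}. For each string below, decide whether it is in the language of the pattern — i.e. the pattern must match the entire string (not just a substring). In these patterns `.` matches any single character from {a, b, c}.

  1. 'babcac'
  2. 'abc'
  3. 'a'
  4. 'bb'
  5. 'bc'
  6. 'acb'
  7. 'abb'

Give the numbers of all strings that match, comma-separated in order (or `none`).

1, 2, 4, 5, 6, 7

1 → match
2 → match
3 → no match
4 → match
5 → match
6 → match
7 → match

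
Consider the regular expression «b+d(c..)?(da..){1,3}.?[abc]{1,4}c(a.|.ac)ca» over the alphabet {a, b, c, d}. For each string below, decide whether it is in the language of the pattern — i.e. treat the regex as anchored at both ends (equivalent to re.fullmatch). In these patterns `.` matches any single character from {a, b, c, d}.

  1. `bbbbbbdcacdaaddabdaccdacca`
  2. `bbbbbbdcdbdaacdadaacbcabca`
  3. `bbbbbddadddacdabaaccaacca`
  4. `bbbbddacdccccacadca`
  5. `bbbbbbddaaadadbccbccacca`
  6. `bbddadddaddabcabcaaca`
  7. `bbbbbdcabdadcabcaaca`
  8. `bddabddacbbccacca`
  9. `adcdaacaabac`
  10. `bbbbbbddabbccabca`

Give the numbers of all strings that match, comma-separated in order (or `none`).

1 → match
2 → match
3 → match
4 → match
5 → match
6 → match
7 → match
8 → match
9 → no match — must start with `b`
10 → match

1, 2, 3, 4, 5, 6, 7, 8, 10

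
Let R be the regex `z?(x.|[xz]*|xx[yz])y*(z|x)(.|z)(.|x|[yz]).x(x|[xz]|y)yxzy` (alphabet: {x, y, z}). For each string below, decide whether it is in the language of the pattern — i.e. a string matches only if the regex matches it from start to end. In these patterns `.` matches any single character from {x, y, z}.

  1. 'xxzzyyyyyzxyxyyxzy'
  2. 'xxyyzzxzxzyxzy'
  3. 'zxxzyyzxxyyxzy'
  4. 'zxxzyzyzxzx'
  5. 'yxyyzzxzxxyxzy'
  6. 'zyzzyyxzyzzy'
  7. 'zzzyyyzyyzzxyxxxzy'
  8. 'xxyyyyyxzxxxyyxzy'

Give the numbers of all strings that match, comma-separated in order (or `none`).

1 → no match
2 → match
3 → no match
4 → no match — must end with 'yxzy'
5 → no match
6 → no match — must end with 'yxzy'
7 → no match — must end with 'yxzy'
8 → match

2, 8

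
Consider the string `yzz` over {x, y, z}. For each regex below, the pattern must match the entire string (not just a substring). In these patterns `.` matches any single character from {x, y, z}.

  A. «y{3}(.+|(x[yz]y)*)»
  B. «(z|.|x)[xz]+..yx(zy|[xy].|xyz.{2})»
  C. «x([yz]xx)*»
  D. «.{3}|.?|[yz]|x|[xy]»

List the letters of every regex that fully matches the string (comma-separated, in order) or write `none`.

A → no match
B → no match
C → no match — must start with `x`
D → match

D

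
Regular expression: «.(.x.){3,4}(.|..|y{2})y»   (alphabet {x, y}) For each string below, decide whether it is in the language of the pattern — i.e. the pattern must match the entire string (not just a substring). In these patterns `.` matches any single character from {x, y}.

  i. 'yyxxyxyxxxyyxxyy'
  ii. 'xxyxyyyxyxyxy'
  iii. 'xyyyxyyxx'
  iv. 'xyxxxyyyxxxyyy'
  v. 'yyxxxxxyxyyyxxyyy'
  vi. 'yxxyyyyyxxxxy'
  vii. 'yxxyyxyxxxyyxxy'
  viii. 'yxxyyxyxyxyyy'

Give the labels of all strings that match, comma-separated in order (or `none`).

none

i → no match
ii → no match
iii → no match — must end with 'y'
iv → no match
v → no match
vi → no match
vii → no match
viii → no match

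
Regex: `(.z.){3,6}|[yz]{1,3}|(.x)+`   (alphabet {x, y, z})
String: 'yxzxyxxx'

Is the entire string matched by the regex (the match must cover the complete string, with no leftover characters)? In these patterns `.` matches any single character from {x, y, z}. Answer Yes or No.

Yes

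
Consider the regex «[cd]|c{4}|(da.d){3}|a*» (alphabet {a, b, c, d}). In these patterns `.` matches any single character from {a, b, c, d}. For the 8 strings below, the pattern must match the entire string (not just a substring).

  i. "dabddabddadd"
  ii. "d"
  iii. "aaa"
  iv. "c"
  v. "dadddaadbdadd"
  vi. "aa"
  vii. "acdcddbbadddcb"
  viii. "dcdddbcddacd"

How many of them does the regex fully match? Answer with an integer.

5

i → match
ii → match
iii → match
iv → match
v → no match
vi → match
vii → no match
viii → no match
Total matched: 5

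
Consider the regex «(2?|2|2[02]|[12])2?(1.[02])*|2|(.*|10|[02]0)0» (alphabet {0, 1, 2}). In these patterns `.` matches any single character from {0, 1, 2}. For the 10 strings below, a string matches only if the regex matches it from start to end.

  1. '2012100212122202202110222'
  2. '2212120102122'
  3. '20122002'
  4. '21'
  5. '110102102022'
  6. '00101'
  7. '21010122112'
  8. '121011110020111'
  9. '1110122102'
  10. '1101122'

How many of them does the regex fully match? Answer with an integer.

1 → no match
2 → no match
3 → no match
4 → no match
5 → no match
6 → no match
7 → no match
8 → no match
9 → match
10 → no match
Total matched: 1

1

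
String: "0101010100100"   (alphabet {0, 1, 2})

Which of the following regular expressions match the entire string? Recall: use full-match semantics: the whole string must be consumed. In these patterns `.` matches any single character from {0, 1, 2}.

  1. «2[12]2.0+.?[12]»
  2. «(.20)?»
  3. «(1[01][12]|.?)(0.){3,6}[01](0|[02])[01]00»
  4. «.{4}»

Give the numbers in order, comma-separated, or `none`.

1 → no match — must start with "2"
2 → no match
3 → match
4 → no match

3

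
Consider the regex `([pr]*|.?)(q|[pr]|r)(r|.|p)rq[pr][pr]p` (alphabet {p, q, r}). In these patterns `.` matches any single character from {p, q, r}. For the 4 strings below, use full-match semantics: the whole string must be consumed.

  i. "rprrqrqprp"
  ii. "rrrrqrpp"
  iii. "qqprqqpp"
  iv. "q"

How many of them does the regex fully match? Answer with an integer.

i → match
ii → match
iii → no match
iv → no match — must end with "p"
Total matched: 2

2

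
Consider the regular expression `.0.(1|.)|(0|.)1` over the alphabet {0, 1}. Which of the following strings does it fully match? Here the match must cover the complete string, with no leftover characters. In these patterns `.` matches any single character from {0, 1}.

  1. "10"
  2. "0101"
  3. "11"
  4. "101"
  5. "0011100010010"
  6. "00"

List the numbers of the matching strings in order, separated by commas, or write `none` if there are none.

1. "10" → no match
2. "0101" → no match
3. "11" → match
4. "101" → no match
5 → no match
6. "00" → no match

3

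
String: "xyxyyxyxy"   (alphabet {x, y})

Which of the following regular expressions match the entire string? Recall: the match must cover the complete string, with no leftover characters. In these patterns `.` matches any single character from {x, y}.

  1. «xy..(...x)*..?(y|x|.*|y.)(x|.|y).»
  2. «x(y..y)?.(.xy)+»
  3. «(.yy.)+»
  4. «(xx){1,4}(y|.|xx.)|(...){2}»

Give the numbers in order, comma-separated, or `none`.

1, 2

1 → match
2 → match
3 → no match
4 → no match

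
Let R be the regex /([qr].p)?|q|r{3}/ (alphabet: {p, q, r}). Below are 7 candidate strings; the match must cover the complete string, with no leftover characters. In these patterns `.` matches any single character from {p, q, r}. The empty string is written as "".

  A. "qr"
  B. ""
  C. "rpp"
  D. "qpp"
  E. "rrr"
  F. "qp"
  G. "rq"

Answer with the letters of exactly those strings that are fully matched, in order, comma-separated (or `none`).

B, C, D, E

A → no match
B → match
C → match
D → match
E → match
F → no match
G → no match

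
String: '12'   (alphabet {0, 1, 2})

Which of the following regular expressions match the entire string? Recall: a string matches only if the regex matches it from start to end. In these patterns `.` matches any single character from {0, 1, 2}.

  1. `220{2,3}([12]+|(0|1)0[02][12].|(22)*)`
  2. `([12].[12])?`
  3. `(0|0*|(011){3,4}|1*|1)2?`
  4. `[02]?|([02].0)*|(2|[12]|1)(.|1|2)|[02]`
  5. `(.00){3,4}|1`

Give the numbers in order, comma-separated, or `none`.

3, 4

1 → no match — must start with '220'
2 → no match
3 → match
4 → match
5 → no match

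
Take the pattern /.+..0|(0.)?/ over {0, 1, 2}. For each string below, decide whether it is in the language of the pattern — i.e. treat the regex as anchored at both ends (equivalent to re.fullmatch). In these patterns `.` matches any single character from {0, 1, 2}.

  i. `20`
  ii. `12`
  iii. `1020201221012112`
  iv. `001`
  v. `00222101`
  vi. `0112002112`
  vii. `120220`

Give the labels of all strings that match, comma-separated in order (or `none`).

i. `20` → no match
ii. `12` → no match
iii → no match
iv. `001` → no match
v. `00222101` → no match
vi. `0112002112` → no match
vii. `120220` → match

vii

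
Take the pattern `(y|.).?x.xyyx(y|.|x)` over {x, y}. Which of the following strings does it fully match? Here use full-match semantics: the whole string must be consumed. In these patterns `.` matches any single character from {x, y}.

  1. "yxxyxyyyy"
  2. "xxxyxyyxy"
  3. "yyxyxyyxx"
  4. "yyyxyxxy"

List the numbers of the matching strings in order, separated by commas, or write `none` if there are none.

1. "yxxyxyyyy" → no match
2. "xxxyxyyxy" → match
3. "yyxyxyyxx" → match
4. "yyyxyxxy" → no match

2, 3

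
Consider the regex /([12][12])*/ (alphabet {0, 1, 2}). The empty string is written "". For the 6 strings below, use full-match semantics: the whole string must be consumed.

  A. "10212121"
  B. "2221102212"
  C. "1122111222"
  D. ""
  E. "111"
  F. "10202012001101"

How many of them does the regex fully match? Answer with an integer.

2

A → no match
B → no match
C → match
D → match
E → no match
F → no match
Total matched: 2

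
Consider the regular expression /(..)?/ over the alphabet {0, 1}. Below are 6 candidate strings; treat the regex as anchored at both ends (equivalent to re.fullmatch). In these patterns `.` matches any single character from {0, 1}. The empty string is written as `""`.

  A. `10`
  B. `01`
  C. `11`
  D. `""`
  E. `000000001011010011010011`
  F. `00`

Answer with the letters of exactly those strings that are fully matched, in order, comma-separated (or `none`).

A, B, C, D, F

A. `10` → match
B. `01` → match
C. `11` → match
D. `""` → match
E → no match
F. `00` → match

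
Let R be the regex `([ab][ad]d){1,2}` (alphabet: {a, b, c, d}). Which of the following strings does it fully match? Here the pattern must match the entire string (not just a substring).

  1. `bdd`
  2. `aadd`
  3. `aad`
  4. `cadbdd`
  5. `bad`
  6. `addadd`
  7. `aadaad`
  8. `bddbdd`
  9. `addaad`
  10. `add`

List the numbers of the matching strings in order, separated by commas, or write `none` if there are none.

1 → match
2 → no match
3 → match
4 → no match
5 → match
6 → match
7 → match
8 → match
9 → match
10 → match

1, 3, 5, 6, 7, 8, 9, 10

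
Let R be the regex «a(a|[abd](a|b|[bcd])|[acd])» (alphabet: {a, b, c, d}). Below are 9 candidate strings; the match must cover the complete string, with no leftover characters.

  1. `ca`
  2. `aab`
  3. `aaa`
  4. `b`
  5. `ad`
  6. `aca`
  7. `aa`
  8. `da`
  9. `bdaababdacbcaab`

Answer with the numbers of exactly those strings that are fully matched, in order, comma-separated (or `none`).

2, 3, 5, 7

1 → no match — must start with `a`
2 → match
3 → match
4 → no match — must start with `a`
5 → match
6 → no match
7 → match
8 → no match — must start with `a`
9 → no match — must start with `a`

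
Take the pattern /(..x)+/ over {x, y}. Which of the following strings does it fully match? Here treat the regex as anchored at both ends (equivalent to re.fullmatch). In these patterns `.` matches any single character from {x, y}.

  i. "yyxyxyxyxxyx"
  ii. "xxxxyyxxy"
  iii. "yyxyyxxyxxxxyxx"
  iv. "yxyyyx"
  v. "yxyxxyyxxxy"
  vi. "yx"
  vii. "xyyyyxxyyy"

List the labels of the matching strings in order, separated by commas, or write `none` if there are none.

iii

i → no match
ii → no match — must end with "x"
iii → match
iv → no match
v → no match — must end with "x"
vi → no match
vii → no match — must end with "x"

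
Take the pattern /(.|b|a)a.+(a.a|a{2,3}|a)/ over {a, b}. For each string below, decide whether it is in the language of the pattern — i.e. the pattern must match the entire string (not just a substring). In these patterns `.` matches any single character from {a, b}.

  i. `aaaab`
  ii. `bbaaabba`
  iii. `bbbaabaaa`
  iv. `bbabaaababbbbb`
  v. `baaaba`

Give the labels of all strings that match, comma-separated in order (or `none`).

v

i → no match — must end with `a`
ii → no match
iii → no match
iv → no match — must end with `a`
v → match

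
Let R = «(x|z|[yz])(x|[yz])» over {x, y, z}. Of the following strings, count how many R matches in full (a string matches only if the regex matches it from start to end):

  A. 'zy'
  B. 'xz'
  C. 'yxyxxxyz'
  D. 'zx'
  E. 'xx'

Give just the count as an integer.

A → match
B → match
C → no match
D → match
E → match
Total matched: 4

4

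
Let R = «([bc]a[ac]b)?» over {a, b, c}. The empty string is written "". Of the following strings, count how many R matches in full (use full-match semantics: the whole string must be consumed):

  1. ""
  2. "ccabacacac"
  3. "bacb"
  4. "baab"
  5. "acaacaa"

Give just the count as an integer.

1 → match
2 → no match
3 → match
4 → match
5 → no match
Total matched: 3

3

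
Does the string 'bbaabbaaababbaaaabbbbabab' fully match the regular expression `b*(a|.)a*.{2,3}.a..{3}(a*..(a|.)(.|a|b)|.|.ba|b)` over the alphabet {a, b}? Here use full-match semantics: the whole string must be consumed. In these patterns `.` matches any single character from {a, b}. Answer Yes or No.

No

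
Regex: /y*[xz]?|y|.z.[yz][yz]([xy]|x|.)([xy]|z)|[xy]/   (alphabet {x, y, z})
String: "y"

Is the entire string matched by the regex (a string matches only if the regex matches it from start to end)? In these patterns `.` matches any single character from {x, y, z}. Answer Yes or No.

Yes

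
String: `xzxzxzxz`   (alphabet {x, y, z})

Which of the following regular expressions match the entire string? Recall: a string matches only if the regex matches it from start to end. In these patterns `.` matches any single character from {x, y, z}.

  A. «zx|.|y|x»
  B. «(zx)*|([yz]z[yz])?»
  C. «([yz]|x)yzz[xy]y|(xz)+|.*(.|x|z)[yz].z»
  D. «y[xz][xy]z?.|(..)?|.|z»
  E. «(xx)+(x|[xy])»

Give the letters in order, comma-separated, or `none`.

C

A → no match
B → no match
C → match
D → no match
E → no match — must start with `xx`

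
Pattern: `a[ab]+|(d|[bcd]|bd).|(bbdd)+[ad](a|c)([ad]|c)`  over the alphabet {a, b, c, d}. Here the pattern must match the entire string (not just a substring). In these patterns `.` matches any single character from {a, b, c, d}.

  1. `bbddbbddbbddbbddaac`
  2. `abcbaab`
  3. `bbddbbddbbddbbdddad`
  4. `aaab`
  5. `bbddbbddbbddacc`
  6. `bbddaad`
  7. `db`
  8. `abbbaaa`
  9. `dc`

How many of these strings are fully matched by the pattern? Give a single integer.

1 → match
2 → no match
3 → match
4 → match
5 → match
6 → match
7 → match
8 → match
9 → match
Total matched: 8

8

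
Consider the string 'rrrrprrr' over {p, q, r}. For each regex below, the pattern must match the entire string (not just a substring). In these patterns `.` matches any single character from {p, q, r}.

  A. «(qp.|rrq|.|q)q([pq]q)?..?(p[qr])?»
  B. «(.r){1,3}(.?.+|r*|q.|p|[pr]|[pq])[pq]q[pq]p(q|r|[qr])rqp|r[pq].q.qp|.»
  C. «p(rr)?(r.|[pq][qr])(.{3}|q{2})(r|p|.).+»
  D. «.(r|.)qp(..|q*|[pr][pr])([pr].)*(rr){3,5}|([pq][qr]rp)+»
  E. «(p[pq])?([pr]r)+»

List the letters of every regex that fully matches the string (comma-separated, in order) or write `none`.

E

A → no match
B → no match
C → no match — must start with 'p'
D → no match
E → match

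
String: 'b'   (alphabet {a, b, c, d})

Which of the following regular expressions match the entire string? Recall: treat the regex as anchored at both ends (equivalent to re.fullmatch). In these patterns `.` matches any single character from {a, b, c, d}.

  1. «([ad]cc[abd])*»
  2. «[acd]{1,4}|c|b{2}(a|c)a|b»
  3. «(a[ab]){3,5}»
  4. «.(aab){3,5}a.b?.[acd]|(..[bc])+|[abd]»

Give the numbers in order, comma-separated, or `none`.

1 → no match
2 → match
3 → no match — must start with 'a'
4 → match

2, 4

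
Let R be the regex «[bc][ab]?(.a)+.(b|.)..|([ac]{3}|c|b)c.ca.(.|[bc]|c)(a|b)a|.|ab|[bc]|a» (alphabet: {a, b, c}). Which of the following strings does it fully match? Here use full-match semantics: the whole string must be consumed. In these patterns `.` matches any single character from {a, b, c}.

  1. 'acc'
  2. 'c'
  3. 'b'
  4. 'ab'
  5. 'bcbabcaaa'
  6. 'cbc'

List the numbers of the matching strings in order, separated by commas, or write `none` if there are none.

2, 3, 4

1 → no match
2 → match
3 → match
4 → match
5 → no match
6 → no match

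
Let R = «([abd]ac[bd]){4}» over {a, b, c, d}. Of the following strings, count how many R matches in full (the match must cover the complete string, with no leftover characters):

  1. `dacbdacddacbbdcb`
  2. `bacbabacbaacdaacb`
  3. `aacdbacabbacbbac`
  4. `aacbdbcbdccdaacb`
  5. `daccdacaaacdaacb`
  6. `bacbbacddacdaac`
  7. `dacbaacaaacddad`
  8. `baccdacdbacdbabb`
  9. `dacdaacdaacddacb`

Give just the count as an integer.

1

1 → no match
2 → no match
3 → no match
4 → no match
5 → no match
6 → no match
7 → no match
8 → no match
9 → match
Total matched: 1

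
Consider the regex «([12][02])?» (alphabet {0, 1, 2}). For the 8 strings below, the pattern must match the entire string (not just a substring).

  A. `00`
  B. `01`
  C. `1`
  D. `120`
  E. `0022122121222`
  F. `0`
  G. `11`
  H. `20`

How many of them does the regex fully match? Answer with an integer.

A → no match
B → no match
C → no match
D → no match
E → no match
F → no match
G → no match
H → match
Total matched: 1

1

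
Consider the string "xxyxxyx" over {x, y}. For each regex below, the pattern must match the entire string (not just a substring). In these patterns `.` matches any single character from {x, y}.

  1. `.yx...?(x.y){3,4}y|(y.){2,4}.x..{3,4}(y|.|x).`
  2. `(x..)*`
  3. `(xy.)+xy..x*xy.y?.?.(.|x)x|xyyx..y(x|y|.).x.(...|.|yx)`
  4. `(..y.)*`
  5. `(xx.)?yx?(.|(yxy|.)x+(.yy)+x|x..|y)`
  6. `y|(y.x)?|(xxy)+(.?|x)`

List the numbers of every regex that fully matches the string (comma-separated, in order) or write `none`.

6

1 → no match
2 → no match
3 → no match
4 → no match
5 → no match
6 → match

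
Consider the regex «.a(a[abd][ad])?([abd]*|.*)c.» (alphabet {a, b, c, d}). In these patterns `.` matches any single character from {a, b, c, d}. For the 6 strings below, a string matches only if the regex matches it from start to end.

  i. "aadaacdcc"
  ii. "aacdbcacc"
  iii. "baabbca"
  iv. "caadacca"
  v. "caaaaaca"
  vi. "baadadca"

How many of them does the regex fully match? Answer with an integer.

6

i → match
ii → match
iii → match
iv → match
v → match
vi → match
Total matched: 6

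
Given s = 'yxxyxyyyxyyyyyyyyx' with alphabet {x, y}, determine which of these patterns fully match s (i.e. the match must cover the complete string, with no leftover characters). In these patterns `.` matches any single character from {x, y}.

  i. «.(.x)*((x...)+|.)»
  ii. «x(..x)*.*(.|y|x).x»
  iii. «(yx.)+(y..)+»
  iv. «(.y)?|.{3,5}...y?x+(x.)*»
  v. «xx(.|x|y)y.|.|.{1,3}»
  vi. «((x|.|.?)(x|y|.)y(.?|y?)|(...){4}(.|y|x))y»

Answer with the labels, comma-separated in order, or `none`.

i → no match
ii → no match — must start with 'x'
iii → match
iv → no match
v → no match
vi → no match — must end with 'y'

iii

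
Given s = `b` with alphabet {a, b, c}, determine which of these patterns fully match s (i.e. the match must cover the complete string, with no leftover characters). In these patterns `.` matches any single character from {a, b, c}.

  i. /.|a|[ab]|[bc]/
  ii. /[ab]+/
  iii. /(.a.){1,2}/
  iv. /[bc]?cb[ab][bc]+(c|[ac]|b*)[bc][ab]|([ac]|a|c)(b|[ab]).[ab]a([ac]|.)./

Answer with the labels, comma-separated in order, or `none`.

i → match
ii → match
iii → no match
iv → no match

i, ii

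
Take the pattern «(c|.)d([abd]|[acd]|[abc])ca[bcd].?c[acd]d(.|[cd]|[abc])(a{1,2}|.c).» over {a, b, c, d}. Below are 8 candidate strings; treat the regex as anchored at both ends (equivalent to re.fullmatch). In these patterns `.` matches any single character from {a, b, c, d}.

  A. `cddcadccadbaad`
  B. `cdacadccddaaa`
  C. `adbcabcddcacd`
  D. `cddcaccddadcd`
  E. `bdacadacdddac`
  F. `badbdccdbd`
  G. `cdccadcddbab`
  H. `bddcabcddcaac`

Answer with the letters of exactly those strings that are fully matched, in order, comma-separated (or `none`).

A, B, C, D, E, G, H

A → match
B → match
C → match
D → match
E → match
F → no match
G → match
H → match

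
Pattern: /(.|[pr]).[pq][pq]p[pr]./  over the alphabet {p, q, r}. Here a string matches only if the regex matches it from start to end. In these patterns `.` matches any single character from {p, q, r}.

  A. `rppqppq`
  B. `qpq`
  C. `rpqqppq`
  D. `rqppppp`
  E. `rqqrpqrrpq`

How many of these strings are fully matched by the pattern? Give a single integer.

3

A → match
B → no match
C → match
D → match
E → no match
Total matched: 3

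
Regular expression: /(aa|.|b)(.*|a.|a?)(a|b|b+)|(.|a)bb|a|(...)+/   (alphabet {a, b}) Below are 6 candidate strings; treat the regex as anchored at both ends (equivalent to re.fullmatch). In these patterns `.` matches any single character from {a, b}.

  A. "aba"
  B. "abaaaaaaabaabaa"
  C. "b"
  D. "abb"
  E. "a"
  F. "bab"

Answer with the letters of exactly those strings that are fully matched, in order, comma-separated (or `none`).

A → match
B → match
C → no match
D → match
E → match
F → match

A, B, D, E, F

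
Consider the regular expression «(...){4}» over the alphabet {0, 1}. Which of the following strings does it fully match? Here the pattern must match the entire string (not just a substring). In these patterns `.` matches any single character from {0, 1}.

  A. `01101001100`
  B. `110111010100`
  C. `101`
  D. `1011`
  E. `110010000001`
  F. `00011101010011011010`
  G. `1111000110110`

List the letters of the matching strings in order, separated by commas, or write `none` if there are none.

B, E

A. `01101001100` → no match
B. `110111010100` → match
C. `101` → no match
D. `1011` → no match
E. `110010000001` → match
F → no match
G → no match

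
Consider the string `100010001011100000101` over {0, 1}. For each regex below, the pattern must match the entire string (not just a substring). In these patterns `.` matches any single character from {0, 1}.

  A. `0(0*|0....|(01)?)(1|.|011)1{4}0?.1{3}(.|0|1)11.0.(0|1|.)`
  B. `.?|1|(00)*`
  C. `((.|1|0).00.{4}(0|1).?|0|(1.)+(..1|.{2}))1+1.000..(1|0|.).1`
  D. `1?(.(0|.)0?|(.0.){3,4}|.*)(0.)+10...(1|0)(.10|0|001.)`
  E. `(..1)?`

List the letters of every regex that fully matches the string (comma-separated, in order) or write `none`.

A → no match — must start with `0`
B → no match
C → match
D → no match
E → no match

C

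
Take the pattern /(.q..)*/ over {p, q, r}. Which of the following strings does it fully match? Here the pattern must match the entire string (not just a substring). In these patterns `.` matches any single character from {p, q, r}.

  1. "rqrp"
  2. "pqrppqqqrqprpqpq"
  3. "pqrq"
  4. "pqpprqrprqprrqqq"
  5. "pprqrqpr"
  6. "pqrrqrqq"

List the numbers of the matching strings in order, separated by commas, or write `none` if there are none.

1 → match
2 → match
3 → match
4 → match
5 → no match
6 → no match

1, 2, 3, 4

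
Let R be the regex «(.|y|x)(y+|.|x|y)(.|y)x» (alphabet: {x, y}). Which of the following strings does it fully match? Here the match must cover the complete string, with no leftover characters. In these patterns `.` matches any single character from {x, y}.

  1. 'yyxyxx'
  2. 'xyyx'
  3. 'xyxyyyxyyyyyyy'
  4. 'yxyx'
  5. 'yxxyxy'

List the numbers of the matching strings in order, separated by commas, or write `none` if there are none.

1 → no match
2 → match
3 → no match — must end with 'x'
4 → match
5 → no match — must end with 'x'

2, 4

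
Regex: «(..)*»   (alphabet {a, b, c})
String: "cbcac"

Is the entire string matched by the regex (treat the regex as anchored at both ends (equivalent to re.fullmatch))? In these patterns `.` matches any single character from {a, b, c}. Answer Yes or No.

No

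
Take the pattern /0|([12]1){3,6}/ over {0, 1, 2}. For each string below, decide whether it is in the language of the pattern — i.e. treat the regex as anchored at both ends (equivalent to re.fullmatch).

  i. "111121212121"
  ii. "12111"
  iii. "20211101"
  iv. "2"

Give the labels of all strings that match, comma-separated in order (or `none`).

i

i → match
ii → no match
iii → no match
iv → no match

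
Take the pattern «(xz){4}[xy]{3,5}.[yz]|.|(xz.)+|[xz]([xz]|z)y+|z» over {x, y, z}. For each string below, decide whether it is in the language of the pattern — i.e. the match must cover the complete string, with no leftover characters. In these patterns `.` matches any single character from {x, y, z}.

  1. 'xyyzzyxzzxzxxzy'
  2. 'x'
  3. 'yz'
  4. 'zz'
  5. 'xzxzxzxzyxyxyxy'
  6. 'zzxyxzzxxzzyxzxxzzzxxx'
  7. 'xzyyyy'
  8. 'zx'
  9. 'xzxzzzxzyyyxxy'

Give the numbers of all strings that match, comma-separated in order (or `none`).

2, 5, 7

1 → no match
2 → match
3 → no match
4 → no match
5 → match
6 → no match
7 → match
8 → no match
9 → no match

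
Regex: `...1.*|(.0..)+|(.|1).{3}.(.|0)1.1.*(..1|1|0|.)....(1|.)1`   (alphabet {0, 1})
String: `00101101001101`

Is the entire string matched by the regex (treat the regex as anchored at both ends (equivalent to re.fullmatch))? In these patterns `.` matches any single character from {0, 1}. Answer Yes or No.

No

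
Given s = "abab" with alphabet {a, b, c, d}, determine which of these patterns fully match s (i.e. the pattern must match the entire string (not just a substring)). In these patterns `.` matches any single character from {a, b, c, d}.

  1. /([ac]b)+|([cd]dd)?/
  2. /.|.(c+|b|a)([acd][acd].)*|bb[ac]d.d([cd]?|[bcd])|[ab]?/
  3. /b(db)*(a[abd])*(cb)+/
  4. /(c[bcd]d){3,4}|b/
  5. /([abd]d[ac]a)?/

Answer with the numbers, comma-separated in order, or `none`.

1

1 → match
2 → no match
3 → no match — must start with "b"
4 → no match
5 → no match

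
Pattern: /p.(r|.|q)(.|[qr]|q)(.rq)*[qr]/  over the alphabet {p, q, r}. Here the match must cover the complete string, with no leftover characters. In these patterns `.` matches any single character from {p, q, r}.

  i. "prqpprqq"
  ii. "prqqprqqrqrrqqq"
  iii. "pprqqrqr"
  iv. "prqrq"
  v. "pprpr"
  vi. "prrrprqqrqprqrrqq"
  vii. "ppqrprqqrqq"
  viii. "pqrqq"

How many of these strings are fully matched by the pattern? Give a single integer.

7

i → match
ii → no match
iii → match
iv → match
v → match
vi → match
vii → match
viii → match
Total matched: 7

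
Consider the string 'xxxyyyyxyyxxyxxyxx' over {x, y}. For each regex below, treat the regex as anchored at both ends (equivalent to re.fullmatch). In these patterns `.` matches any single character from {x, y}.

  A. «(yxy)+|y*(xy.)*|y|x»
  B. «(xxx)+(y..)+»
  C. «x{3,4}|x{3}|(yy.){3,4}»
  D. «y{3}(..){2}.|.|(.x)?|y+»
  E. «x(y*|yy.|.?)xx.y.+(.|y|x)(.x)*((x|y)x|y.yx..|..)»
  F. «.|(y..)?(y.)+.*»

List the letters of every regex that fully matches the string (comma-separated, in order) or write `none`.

A → no match
B → match
C → no match
D → no match
E → match
F → no match

B, E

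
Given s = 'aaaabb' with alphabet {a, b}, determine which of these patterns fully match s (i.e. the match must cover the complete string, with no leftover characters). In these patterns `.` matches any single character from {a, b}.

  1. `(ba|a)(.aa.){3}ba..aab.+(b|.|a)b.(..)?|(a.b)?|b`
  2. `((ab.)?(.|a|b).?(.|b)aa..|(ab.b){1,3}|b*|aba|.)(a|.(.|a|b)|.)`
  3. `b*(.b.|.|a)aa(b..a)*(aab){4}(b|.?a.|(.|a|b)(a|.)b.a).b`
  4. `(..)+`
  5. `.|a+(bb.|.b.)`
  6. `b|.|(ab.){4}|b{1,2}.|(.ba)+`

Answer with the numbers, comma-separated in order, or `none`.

4, 5

1 → no match
2 → no match
3 → no match
4 → match
5 → match
6 → no match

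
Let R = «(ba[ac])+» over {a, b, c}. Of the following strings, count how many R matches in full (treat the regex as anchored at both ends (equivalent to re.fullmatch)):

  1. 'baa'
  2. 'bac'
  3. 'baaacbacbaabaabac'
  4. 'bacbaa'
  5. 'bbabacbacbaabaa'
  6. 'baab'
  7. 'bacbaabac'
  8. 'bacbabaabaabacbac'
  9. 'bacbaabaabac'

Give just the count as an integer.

5

1 → match
2 → match
3 → no match
4 → match
5 → no match — must start with 'ba'
6 → no match
7 → match
8 → no match
9 → match
Total matched: 5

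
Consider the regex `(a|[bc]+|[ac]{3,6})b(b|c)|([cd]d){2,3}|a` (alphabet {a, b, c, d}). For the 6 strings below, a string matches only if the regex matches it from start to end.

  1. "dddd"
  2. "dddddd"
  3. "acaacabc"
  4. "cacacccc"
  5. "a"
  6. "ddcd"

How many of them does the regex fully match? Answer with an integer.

5

1 → match
2 → match
3 → match
4 → no match
5 → match
6 → match
Total matched: 5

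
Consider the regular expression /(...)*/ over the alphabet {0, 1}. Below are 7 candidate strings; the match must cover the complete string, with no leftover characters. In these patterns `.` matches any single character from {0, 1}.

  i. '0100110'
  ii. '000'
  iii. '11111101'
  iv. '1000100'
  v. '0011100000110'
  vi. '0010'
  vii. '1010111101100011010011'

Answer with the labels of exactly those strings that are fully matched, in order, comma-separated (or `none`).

i → no match
ii → match
iii → no match
iv → no match
v → no match
vi → no match
vii → no match

ii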